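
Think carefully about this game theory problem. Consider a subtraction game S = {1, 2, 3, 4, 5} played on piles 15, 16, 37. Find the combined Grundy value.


Subtraction set: {1, 2, 3, 4, 5}
For this subtraction set, G(n) = n mod 6 (period = max + 1 = 6).
Pile 1 (size 15): G(15) = 15 mod 6 = 3
Pile 2 (size 16): G(16) = 16 mod 6 = 4
Pile 3 (size 37): G(37) = 37 mod 6 = 1
Total Grundy value = XOR of all: 3 XOR 4 XOR 1 = 6

6


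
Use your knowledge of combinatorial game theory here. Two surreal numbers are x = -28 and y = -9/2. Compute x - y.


x = -28, y = -9/2
Converting to common denominator: 2
x = -56/2, y = -9/2
x - y = -28 - -9/2 = -47/2

-47/2


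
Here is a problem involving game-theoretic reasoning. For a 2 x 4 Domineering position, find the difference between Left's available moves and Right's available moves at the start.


Board is 2 x 4 (rows x cols).
Left (vertical) placements: (rows-1) * cols = 1 * 4 = 4
Right (horizontal) placements: rows * (cols-1) = 2 * 3 = 6
Advantage = Left - Right = 4 - 6 = -2

-2


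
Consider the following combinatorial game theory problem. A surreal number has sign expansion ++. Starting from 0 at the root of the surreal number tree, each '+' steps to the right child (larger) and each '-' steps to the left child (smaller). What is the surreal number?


Sign expansion: ++
Rule: track bounds (lo, hi), initially (-inf, +inf). On '+', the current value becomes lo and we move to the simplest number in (value, hi): value + 1 if hi = +inf, otherwise the midpoint (value + hi)/2. On '-', the current value becomes hi and we move to value - 1 if lo = -inf, otherwise the midpoint (lo + value)/2.
Start at 0.
Step 1: sign = +, move right. Bounds: (0, +inf). Value = 1
Step 2: sign = +, move right. Bounds: (1, +inf). Value = 2
The surreal number with sign expansion ++ is 2.

2


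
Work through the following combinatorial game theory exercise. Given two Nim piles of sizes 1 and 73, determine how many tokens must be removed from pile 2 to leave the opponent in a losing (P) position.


Piles: 1 and 73
Current XOR: 1 XOR 73 = 72 (non-zero, so this is an N-position).
To make the XOR zero, we need to find a move that balances the piles.
For pile 2 (size 73): target = 73 XOR 72 = 1
We reduce pile 2 from 73 to 1.
Tokens removed: 73 - 1 = 72
Verification: 1 XOR 1 = 0

72


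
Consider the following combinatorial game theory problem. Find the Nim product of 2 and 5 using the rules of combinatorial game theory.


Nim multiplication is bilinear over XOR: (u XOR v) * w = (u*w) XOR (v*w).
So we split each operand into its bit components and XOR the pairwise Nim products.
2 = 2 (as XOR of powers of 2).
5 = 1 + 4 (as XOR of powers of 2).
Using the standard Nim-product table on single bits:
  2*2 = 3,   2*4 = 8,   2*8 = 12,
  4*4 = 6,   4*8 = 11,  8*8 = 13,
and  1*x = x (identity), k*l = l*k (commutative).
Pairwise Nim products:
  2 * 1 = 2
  2 * 4 = 8
XOR them: 2 XOR 8 = 10.
Result: 2 * 5 = 10 (in Nim).

10


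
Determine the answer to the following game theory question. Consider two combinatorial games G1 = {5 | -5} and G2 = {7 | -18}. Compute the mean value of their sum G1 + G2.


G1 = {5 | -5}, G2 = {7 | -18}
Each is a switch {a | b} with numbers a > b; its mean value is (a + b)/2, and mean value is additive over game sums: m(G1 + G2) = m(G1) + m(G2).
Mean of G1 = (5 + (-5))/2 = 0/2 = 0
Mean of G2 = (7 + (-18))/2 = -11/2 = -11/2
Mean of G1 + G2 = 0 + -11/2 = -11/2

-11/2


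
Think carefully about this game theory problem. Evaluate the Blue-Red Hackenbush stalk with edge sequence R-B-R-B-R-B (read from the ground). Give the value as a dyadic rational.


Edges (from ground): R-B-R-B-R-B
By Berlekamp's sign-expansion rule, a Blue-Red Hackenbush stalk has the value of the surreal number whose sign sequence is the edge sequence with B -> + and R -> -.
Sign sequence: -+-+-+
Trace the sign expansion in the surreal number tree, starting from 0:
Edge 1: R (sign -) -> bounds (-inf, 0), value = -1
Edge 2: B (sign +) -> bounds (-1, 0), value = -1/2
Edge 3: R (sign -) -> bounds (-1, -1/2), value = -3/4
Edge 4: B (sign +) -> bounds (-3/4, -1/2), value = -5/8
Edge 5: R (sign -) -> bounds (-3/4, -5/8), value = -11/16
Edge 6: B (sign +) -> bounds (-11/16, -5/8), value = -21/32
Game value = -21/32

-21/32


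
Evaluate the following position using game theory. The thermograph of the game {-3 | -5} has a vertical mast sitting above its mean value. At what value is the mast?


Game = {-3 | -5}, a switch {a | b} with numbers a > b.
Its thermograph has left wall a - t and right wall b + t, which meet at t = (a - b)/2, where both equal (a + b)/2. So the mast (mean value) is at (a + b)/2.
Mean = (-3 + (-5))/2 = -8/2 = -4

-4


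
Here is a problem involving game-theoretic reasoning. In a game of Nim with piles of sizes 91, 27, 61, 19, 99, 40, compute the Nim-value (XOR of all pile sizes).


We need the XOR (exclusive or) of all pile sizes.
After XOR-ing pile 1 (size 91): 0 XOR 91 = 91
After XOR-ing pile 2 (size 27): 91 XOR 27 = 64
After XOR-ing pile 3 (size 61): 64 XOR 61 = 125
After XOR-ing pile 4 (size 19): 125 XOR 19 = 110
After XOR-ing pile 5 (size 99): 110 XOR 99 = 13
After XOR-ing pile 6 (size 40): 13 XOR 40 = 37
The Nim-value of this position is 37.

37


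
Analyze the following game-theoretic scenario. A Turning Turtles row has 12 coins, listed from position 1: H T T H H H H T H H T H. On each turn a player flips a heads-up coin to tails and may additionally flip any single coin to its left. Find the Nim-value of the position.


Coins: H T T H H H H T H H T H
Key fact: a single head at position k behaves exactly like a Nim heap of size k (turning it to T and optionally flipping a coin at j < k corresponds to moving the heap from k to j, or to 0), and heads combine as a disjunctive sum (two heads at the same place would cancel, matching j XOR j = 0). So the Nim-value is the XOR of the 1-indexed positions of the heads.
Face-up positions (1-indexed): [1, 4, 5, 6, 7, 9, 10, 12]
XOR 0 with 1: 0 XOR 1 = 1
XOR 1 with 4: 1 XOR 4 = 5
XOR 5 with 5: 5 XOR 5 = 0
XOR 0 with 6: 0 XOR 6 = 6
XOR 6 with 7: 6 XOR 7 = 1
XOR 1 with 9: 1 XOR 9 = 8
XOR 8 with 10: 8 XOR 10 = 2
XOR 2 with 12: 2 XOR 12 = 14
Nim-value = 14

14


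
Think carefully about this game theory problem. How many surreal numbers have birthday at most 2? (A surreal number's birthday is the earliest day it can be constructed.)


Day 0: {|} = 0 is born. Count = 1.
Day n: the number of surreal numbers born by day n is 2^(n+1) - 1.
By day 0: 2^1 - 1 = 1
By day 1: 2^2 - 1 = 3
By day 2: 2^3 - 1 = 7
By day 2: 7 surreal numbers.

7


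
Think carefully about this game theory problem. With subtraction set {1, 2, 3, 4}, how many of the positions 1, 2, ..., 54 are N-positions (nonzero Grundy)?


Subtraction set S = {1, 2, 3, 4}, so G(n) = n mod 5.
G(n) = 0 when n is a multiple of 5.
Multiples of 5 in [1, 54]: 10
N-positions (nonzero Grundy) = 54 - 10 = 44

44


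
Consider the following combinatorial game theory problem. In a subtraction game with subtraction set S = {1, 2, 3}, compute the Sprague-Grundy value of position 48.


The subtraction set is S = {1, 2, 3}.
G(k) = mex{ G(k - s) : s in S, s <= k }. We compute iteratively: G(0) = 0.
G(1) = mex({0}) = 1
G(2) = mex({0, 1}) = 2
G(3) = mex({0, 1, 2}) = 3
G(4) = mex({1, 2, 3}) = 0
G(5) = mex({0, 2, 3}) = 1
G(6) = mex({0, 1, 3}) = 2
Observe that G(4)..G(6) = 0, 1, 2 repeats G(0)..G(2) = 0, 1, 2.
For k >= max(S) = 3, G(k) is determined by the previous 3 values G(k-3)..G(k-1); a window of 3 consecutive values has recurred shifted by 4, so by induction G(k + 4) = G(k) for all k >= 0: the sequence is periodic from the start with period 4.
One period: G(0..3) = 0, 1, 2, 3.
48 mod 4 = 0, so G(48) = G(0) = 0.

0


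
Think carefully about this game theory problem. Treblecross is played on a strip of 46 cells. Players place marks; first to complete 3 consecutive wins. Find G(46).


Treblecross: place X on empty cells; 3-in-a-row wins.
Playing within two cells of an existing X lets the opponent win at once, so sensible play treats the cells i-2..i+2 around each X as dead. The player left with no safe cell loses, so this is a normal-play take-away game on strips of safe cells.
Placing X at cell i (0-indexed) of a strip of k safe cells leaves independent strips of sizes max(0, i-2) and max(0, k-i-3). Hence G(k) = mex{ G(max(0,i-2)) XOR G(max(0,k-i-3)) : 0 <= i < k }, with G(0) = 0.
G(1): splits (0,0):0^0=0 -> mex({0}) = 1
G(2): splits (0,0):0^0=0 -> mex({0}) = 1
G(3): splits (0,0):0^0=0 -> mex({0}) = 1
G(4): splits (0,1):0^1=1 (0,0):0^0=0 -> mex({0, 1}) = 2
G(5): splits (0,2):0^1=1 (0,1):0^1=1 (0,0):0^0=0 -> mex({0, 1}) = 2
G(6) = mex({1}) = 0
G(7) = mex({0, 1, 2}) = 3
G(8) = mex({0, 1, 2}) = 3
G(9) = mex({0, 2}) = 1
G(10) = mex({0, 2, 3}) = 1
G(11) = mex({0, 3}) = 1
G(12) = mex({1, 3}) = 0
G(13) = mex({0, 1, 2, 3}) = 4
G(14) = mex({0, 1, 2}) = 3
G(15) = mex({0, 1, 2}) = 3
G(16) = mex({0, 1, 2, 4}) = 3
G(17) = mex({0, 1, 3, 4}) = 2
G(18) = mex({0, 1, 3, 4}) = 2
G(19) = mex({0, 1, 3, 5}) = 2
G(20) = mex({0, 1, 2, 3, 5}) = 4
G(21) = mex({0, 1, 2, 3, 5}) = 4
G(22) = mex({1, 2, 6}) = 0
G(23) = mex({0, 1, 2, 3, 4, 6}) = 5
G(24) = mex({0, 1, 2, 3, 4}) = 5
G(25) = mex({0, 1, 3, 4, 7}) = 2
G(26) = mex({0, 1, 3, 4, 5, 7}) = 2
G(27) = mex({0, 1, 3, 5}) = 2
G(28) = mex({0, 1, 2, 5}) = 3
G(29) = mex({0, 1, 2, 4, 5, 6}) = 3
G(30) = mex({1, 2, 4, 6}) = 0
G(31) = mex({0, 1, 2, 3, 4, 6}) = 5
G(32) = mex({1, 2, 3, 4, 7}) = 0
G(33) = mex({0, 3, 7}) = 1
G(34) = mex({0, 2, 3, 5, 7}) = 1
G(35) = mex({0, 2, 3, 5, 6}) = 1
G(36) = mex({0, 1, 2, 5, 6}) = 3
G(37) = mex({0, 1, 2, 4, 5, 6}) = 3
G(38) = mex({0, 1, 2, 4}) = 3
G(39) = mex({0, 1, 2, 3, 4, 7}) = 5
G(40) = mex({0, 1, 2, 3, 4, 5, 7}) = 6
G(41) = mex({0, 1, 2, 3, 5, 7}) = 4
G(42) = mex({0, 1, 2, 3, 5, 6, 7}) = 4
G(43) = mex({0, 2, 3, 5, 6}) = 1
G(44) = mex({1, 2, 3, 4, 5, 6}) = 0
G(45) = mex({0, 1, 2, 3, 4, 6, 7}) = 5
G(46) = mex({0, 1, 2, 3, 4, 7}) = 5
Therefore G(46) = 5.

5


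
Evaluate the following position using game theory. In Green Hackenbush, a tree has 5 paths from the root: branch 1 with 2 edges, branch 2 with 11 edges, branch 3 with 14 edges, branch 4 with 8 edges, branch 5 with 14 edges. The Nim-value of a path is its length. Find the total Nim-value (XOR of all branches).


The tree has 5 branches from the ground vertex.
In Green Hackenbush, the Nim-value of a simple path of length k is k.
Branch 1: length 2, Nim-value = 2
Branch 2: length 11, Nim-value = 11
Branch 3: length 14, Nim-value = 14
Branch 4: length 8, Nim-value = 8
Branch 5: length 14, Nim-value = 14
Total Nim-value = XOR of all branch values:
0 XOR 2 = 2
2 XOR 11 = 9
9 XOR 14 = 7
7 XOR 8 = 15
15 XOR 14 = 1
Nim-value of the tree = 1

1


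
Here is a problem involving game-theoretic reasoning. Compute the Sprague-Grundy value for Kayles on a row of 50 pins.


Kayles: a move removes 1 or 2 adjacent pins from a contiguous row.
Removing pins from a row of k leaves two independent rows (a, b) with a + b = k - 1 (one pin) or a + b = k - 2 (two pins); an end removal gives a = 0.
By Sprague-Grundy, G(k) = mex{ G(a) XOR G(b) } over all these splits. G(0) = 0.
G(1): splits (0,0):0^0=0 -> mex({0}) = 1
G(2): splits (0,1):0^1=1 (0,0):0^0=0 -> mex({0, 1}) = 2
G(3): splits (0,2):0^2=2 (1,1):1^1=0 (0,1):0^1=1 -> mex({0, 1, 2}) = 3
G(4): splits (0,3):0^3=3 (1,2):1^2=3 (0,2):0^2=2 (1,1):1^1=0 -> mex({0, 2, 3}) = 1
G(5): splits (0,4):0^1=1 (1,3):1^3=2 (2,2):2^2=0 (0,3):0^3=3 (1,2):1^2=3 -> mex({0, 1, 2, 3}) = 4
G(6) = mex({0, 1, 2, 4}) = 3
G(7) = mex({0, 1, 3, 4, 5}) = 2
G(8) = mex({0, 2, 3, 5, 6}) = 1
G(9) = mex({0, 1, 2, 3, 6, 7}) = 4
G(10) = mex({0, 1, 3, 4, 5, 7}) = 2
G(11) = mex({0, 1, 2, 3, 4, 5}) = 6
G(12) = mex({0, 1, 2, 3, 5, 6, 7}) = 4
G(13) = mex({0, 2, 3, 4, 6, 7}) = 1
G(14) = mex({0, 1, 4, 5, 6, 7}) = 2
G(15) = mex({0, 1, 2, 3, 4, 5, 6}) = 7
G(16) = mex({0, 2, 3, 5, 6, 7}) = 1
G(17) = mex({0, 1, 2, 3, 5, 6, 7}) = 4
G(18) = mex({0, 1, 2, 4, 5, 6}) = 3
G(19) = mex({0, 1, 3, 4, 5, 7}) = 2
G(20) = mex({0, 2, 3, 4, 5, 6, 7}) = 1
G(21) = mex({0, 1, 2, 3, 5, 6, 7}) = 4
G(22) = mex({0, 1, 2, 3, 4, 5, 7}) = 6
G(23) = mex({0, 1, 2, 3, 4, 5, 6}) = 7
G(24) = mex({0, 1, 2, 3, 5, 6, 7}) = 4
G(25) = mex({0, 2, 3, 4, 6, 7}) = 1
G(26) = mex({0, 1, 3, 4, 5, 6, 7}) = 2
G(27) = mex({0, 1, 2, 3, 4, 5, 6, 7}) = 8
G(28) = mex({0, 1, 2, 3, 4, 6, 7, 8}) = 5
G(29) = mex({0, 1, 2, 3, 5, 6, 7, 8, 9}) = 4
G(30) = mex({0, 1, 2, 3, 4, 5, 6, 9, 10}) = 7
G(31) = mex({0, 1, 3, 4, 5, 7, 10, 11}) = 2
G(32) = mex({0, 2, 3, 4, 5, 6, 7, 9, 11}) = 1
G(33) = mex({0, 1, 2, 3, 4, 5, 6, 7, 9, 12}) = 8
G(34) = mex({0, 1, 2, 3, 4, 5, 7, 8, 11, 12}) = 6
G(35) = mex({0, 1, 2, 3, 4, 5, 6, 8, 9, 10, 11}) = 7
G(36) = mex({0, 1, 2, 3, 5, 6, 7, 9, 10}) = 4
G(37) = mex({0, 2, 3, 4, 6, 7, 9, 10, 11, 12}) = 1
G(38) = mex({0, 1, 3, 4, 5, 6, 7, 9, 10, 11, 12}) = 2
G(39) = mex({0, 1, 2, 4, 5, 6, 7, 9, 10, 12, 14}) = 3
G(40) = mex({0, 2, 3, 4, 6, 7, 11, 12, 14}) = 1
G(41) = mex({0, 1, 2, 3, 5, 6, 7, 9, 10, 11, 12}) = 4
G(42) = mex({0, 1, 2, 3, 4, 5, 6, 9, 10}) = 7
G(43) = mex({0, 1, 3, 4, 5, 7, 9, 10, 12, 15}) = 2
G(44) = mex({0, 2, 3, 4, 5, 6, 7, 9, 10, 12, 15}) = 1
G(45) = mex({0, 1, 2, 3, 4, 5, 6, 7, 9, 10, 12, 14}) = 8
G(46) = mex({0, 1, 3, 4, 5, 7, 8, 11, 12, 14}) = 2
G(47) = mex({0, 1, 2, 3, 4, 5, 6, 8, 9, 10, 11, 12}) = 7
G(48) = mex({0, 1, 2, 3, 5, 6, 7, 9, 10}) = 4
G(49) = mex({0, 2, 3, 4, 6, 7, 9, 10, 11, 12, 15}) = 1
G(50) = mex({0, 1, 4, 5, 6, 7, 9, 11, 12, 14, 15}) = 2
Therefore G(50) = 2.

2


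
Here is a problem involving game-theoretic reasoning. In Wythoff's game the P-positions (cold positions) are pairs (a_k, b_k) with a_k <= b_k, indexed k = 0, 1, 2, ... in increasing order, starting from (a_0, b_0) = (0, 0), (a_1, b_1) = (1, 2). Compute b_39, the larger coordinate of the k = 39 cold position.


By Wythoff's theorem, a_k = floor(k * phi) and b_k = floor(k * phi^2) = a_k + k, where phi = (1 + sqrt(5))/2 is the golden ratio.
phi = (1 + sqrt(5))/2 = 1.618034
phi^2 = phi + 1 = 2.618034
k = 39
k * phi^2 = 39 * 2.618034 = 102.103326
b_39 = floor(k * phi^2) = 102 (check: a_39 + k = 63 + 39 = 102)

102


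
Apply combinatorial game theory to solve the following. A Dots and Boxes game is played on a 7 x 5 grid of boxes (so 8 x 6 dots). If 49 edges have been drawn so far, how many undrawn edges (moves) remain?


Grid: 7 x 5 boxes, i.e. 8 rows and 6 columns of dots.
Horizontal edges: (rows + 1) * cols = 8 * 5 = 40
Vertical edges: rows * (cols + 1) = 7 * 6 = 42
Total edges: 40 + 42 = 82
Edges drawn: 49
Remaining: 82 - 49 = 33

33


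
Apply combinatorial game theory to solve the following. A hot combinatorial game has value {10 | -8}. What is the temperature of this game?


The game is {10 | -8}, a switch {a | b} with numbers a > b.
Cooling {a | b} by t gives {a - t | b + t}, which stops being hot when a - t = b + t, i.e. at t = (a - b)/2. So the temperature of a switch is (a - b)/2.
Temperature = (Left option - Right option) / 2
= (10 - (-8)) / 2
= 18 / 2
= 9

9


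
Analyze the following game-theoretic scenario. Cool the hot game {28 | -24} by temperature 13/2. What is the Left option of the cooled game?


Original game: {28 | -24} (a switch {a | b} with a > b).
Cooling by t (for t below the temperature (a - b)/2 = 26) taxes each move by t: {a | b} cooled by t is {a - t | b + t}.
Cooling amount: t = 13/2
Cooled Left option: 28 - 13/2 = 43/2
Cooled Right option: -24 + 13/2 = -35/2
Cooled game: {43/2 | -35/2}
Left option = 43/2

43/2


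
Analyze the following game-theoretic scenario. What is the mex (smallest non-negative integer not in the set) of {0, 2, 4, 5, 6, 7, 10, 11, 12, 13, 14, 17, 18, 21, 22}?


Set = {0, 2, 4, 5, 6, 7, 10, 11, 12, 13, 14, 17, 18, 21, 22}
0 is in the set.
1 is NOT in the set. This is the mex.
mex = 1

1


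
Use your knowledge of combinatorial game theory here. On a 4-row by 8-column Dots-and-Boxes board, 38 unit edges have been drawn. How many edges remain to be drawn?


Grid: 4 x 8 boxes, i.e. 5 rows and 9 columns of dots.
Horizontal edges: (rows + 1) * cols = 5 * 8 = 40
Vertical edges: rows * (cols + 1) = 4 * 9 = 36
Total edges: 40 + 36 = 76
Edges drawn: 38
Remaining: 76 - 38 = 38

38


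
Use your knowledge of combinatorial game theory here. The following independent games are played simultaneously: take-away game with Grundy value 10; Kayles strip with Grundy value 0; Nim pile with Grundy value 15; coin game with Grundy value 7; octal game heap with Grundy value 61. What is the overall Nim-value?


By the Sprague-Grundy theorem, the Grundy value of a sum of games is the XOR of individual Grundy values.
take-away game: Grundy value = 10. Running XOR: 0 XOR 10 = 10
Kayles strip: Grundy value = 0. Running XOR: 10 XOR 0 = 10
Nim pile: Grundy value = 15. Running XOR: 10 XOR 15 = 5
coin game: Grundy value = 7. Running XOR: 5 XOR 7 = 2
octal game heap: Grundy value = 61. Running XOR: 2 XOR 61 = 63
The combined Grundy value is 63.

63


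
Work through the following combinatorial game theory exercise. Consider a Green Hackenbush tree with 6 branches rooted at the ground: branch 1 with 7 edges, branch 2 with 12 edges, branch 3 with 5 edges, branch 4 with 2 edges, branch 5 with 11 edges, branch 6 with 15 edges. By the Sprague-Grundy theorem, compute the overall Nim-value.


The tree has 6 branches from the ground vertex.
In Green Hackenbush, the Nim-value of a simple path of length k is k.
Branch 1: length 7, Nim-value = 7
Branch 2: length 12, Nim-value = 12
Branch 3: length 5, Nim-value = 5
Branch 4: length 2, Nim-value = 2
Branch 5: length 11, Nim-value = 11
Branch 6: length 15, Nim-value = 15
Total Nim-value = XOR of all branch values:
0 XOR 7 = 7
7 XOR 12 = 11
11 XOR 5 = 14
14 XOR 2 = 12
12 XOR 11 = 7
7 XOR 15 = 8
Nim-value of the tree = 8

8


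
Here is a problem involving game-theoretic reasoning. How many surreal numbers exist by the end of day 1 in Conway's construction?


Day 0: {|} = 0 is born. Count = 1.
Day n: the number of surreal numbers born by day n is 2^(n+1) - 1.
By day 0: 2^1 - 1 = 1
By day 1: 2^2 - 1 = 3
By day 1: 3 surreal numbers.

3


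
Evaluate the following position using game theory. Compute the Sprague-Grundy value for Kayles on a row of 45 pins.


Kayles: a move removes 1 or 2 adjacent pins from a contiguous row.
Removing pins from a row of k leaves two independent rows (a, b) with a + b = k - 1 (one pin) or a + b = k - 2 (two pins); an end removal gives a = 0.
By Sprague-Grundy, G(k) = mex{ G(a) XOR G(b) } over all these splits. G(0) = 0.
G(1): splits (0,0):0^0=0 -> mex({0}) = 1
G(2): splits (0,1):0^1=1 (0,0):0^0=0 -> mex({0, 1}) = 2
G(3): splits (0,2):0^2=2 (1,1):1^1=0 (0,1):0^1=1 -> mex({0, 1, 2}) = 3
G(4): splits (0,3):0^3=3 (1,2):1^2=3 (0,2):0^2=2 (1,1):1^1=0 -> mex({0, 2, 3}) = 1
G(5): splits (0,4):0^1=1 (1,3):1^3=2 (2,2):2^2=0 (0,3):0^3=3 (1,2):1^2=3 -> mex({0, 1, 2, 3}) = 4
G(6) = mex({0, 1, 2, 4}) = 3
G(7) = mex({0, 1, 3, 4, 5}) = 2
G(8) = mex({0, 2, 3, 5, 6}) = 1
G(9) = mex({0, 1, 2, 3, 6, 7}) = 4
G(10) = mex({0, 1, 3, 4, 5, 7}) = 2
G(11) = mex({0, 1, 2, 3, 4, 5}) = 6
G(12) = mex({0, 1, 2, 3, 5, 6, 7}) = 4
G(13) = mex({0, 2, 3, 4, 6, 7}) = 1
G(14) = mex({0, 1, 4, 5, 6, 7}) = 2
G(15) = mex({0, 1, 2, 3, 4, 5, 6}) = 7
G(16) = mex({0, 2, 3, 5, 6, 7}) = 1
G(17) = mex({0, 1, 2, 3, 5, 6, 7}) = 4
G(18) = mex({0, 1, 2, 4, 5, 6}) = 3
G(19) = mex({0, 1, 3, 4, 5, 7}) = 2
G(20) = mex({0, 2, 3, 4, 5, 6, 7}) = 1
G(21) = mex({0, 1, 2, 3, 5, 6, 7}) = 4
G(22) = mex({0, 1, 2, 3, 4, 5, 7}) = 6
G(23) = mex({0, 1, 2, 3, 4, 5, 6}) = 7
G(24) = mex({0, 1, 2, 3, 5, 6, 7}) = 4
G(25) = mex({0, 2, 3, 4, 6, 7}) = 1
G(26) = mex({0, 1, 3, 4, 5, 6, 7}) = 2
G(27) = mex({0, 1, 2, 3, 4, 5, 6, 7}) = 8
G(28) = mex({0, 1, 2, 3, 4, 6, 7, 8}) = 5
G(29) = mex({0, 1, 2, 3, 5, 6, 7, 8, 9}) = 4
G(30) = mex({0, 1, 2, 3, 4, 5, 6, 9, 10}) = 7
G(31) = mex({0, 1, 3, 4, 5, 7, 10, 11}) = 2
G(32) = mex({0, 2, 3, 4, 5, 6, 7, 9, 11}) = 1
G(33) = mex({0, 1, 2, 3, 4, 5, 6, 7, 9, 12}) = 8
G(34) = mex({0, 1, 2, 3, 4, 5, 7, 8, 11, 12}) = 6
G(35) = mex({0, 1, 2, 3, 4, 5, 6, 8, 9, 10, 11}) = 7
G(36) = mex({0, 1, 2, 3, 5, 6, 7, 9, 10}) = 4
G(37) = mex({0, 2, 3, 4, 6, 7, 9, 10, 11, 12}) = 1
G(38) = mex({0, 1, 3, 4, 5, 6, 7, 9, 10, 11, 12}) = 2
G(39) = mex({0, 1, 2, 4, 5, 6, 7, 9, 10, 12, 14}) = 3
G(40) = mex({0, 2, 3, 4, 6, 7, 11, 12, 14}) = 1
G(41) = mex({0, 1, 2, 3, 5, 6, 7, 9, 10, 11, 12}) = 4
G(42) = mex({0, 1, 2, 3, 4, 5, 6, 9, 10}) = 7
G(43) = mex({0, 1, 3, 4, 5, 7, 9, 10, 12, 15}) = 2
G(44) = mex({0, 2, 3, 4, 5, 6, 7, 9, 10, 12, 15}) = 1
G(45) = mex({0, 1, 2, 3, 4, 5, 6, 7, 9, 10, 12, 14}) = 8
Therefore G(45) = 8.

8


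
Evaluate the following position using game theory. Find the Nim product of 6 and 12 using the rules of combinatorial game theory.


Nim multiplication is bilinear over XOR: (u XOR v) * w = (u*w) XOR (v*w).
So we split each operand into its bit components and XOR the pairwise Nim products.
6 = 2 + 4 (as XOR of powers of 2).
12 = 4 + 8 (as XOR of powers of 2).
Using the standard Nim-product table on single bits:
  2*2 = 3,   2*4 = 8,   2*8 = 12,
  4*4 = 6,   4*8 = 11,  8*8 = 13,
and  1*x = x (identity), k*l = l*k (commutative).
Pairwise Nim products:
  2 * 4 = 8
  2 * 8 = 12
  4 * 4 = 6
  4 * 8 = 11
XOR them: 8 XOR 12 XOR 6 XOR 11 = 9.
Result: 6 * 12 = 9 (in Nim).

9


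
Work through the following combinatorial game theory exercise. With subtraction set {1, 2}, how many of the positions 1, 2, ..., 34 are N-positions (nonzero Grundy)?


Subtraction set S = {1, 2}, so G(n) = n mod 3.
G(n) = 0 when n is a multiple of 3.
Multiples of 3 in [1, 34]: 11
N-positions (nonzero Grundy) = 34 - 11 = 23

23


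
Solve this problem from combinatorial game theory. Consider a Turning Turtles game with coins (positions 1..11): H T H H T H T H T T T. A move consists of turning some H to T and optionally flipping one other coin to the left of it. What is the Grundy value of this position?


Coins: H T H H T H T H T T T
Key fact: a single head at position k behaves exactly like a Nim heap of size k (turning it to T and optionally flipping a coin at j < k corresponds to moving the heap from k to j, or to 0), and heads combine as a disjunctive sum (two heads at the same place would cancel, matching j XOR j = 0). So the Nim-value is the XOR of the 1-indexed positions of the heads.
Face-up positions (1-indexed): [1, 3, 4, 6, 8]
XOR 0 with 1: 0 XOR 1 = 1
XOR 1 with 3: 1 XOR 3 = 2
XOR 2 with 4: 2 XOR 4 = 6
XOR 6 with 6: 6 XOR 6 = 0
XOR 0 with 8: 0 XOR 8 = 8
Nim-value = 8

8


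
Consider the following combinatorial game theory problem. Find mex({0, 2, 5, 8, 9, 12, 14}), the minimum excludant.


Set = {0, 2, 5, 8, 9, 12, 14}
0 is in the set.
1 is NOT in the set. This is the mex.
mex = 1

1


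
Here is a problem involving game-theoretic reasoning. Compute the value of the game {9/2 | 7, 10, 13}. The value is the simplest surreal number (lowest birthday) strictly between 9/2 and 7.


Left options: {9/2}, max = 9/2
Right options: {7, 10, 13}, min = 7
All options are numbers and max(Left) < min(Right), so by the simplicity theorem the value is the simplest (earliest-born) number strictly between 9/2 and 7.
Integers 5 through 6 all lie strictly between 9/2 and 7.
Among integers, the simplest (lowest birthday = smallest |n|; 0 is born on day 0, +-n on day n) is 5.
No non-integer in the interval can be simpler: if x is a non-integer in the interval, then floor(x) or ceil(x) also lies in the interval (the interval contains an integer), and both are proper prefixes of x's sign expansion, i.e. born earlier. So the game value is 5.
Game value = 5

5


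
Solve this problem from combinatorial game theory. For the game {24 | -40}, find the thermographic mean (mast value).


Game = {24 | -40}, a switch {a | b} with numbers a > b.
Its thermograph has left wall a - t and right wall b + t, which meet at t = (a - b)/2, where both equal (a + b)/2. So the mast (mean value) is at (a + b)/2.
Mean = (24 + (-40))/2 = -16/2 = -8

-8


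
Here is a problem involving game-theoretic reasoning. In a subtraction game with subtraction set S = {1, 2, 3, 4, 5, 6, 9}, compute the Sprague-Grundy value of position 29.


The subtraction set is S = {1, 2, 3, 4, 5, 6, 9}.
G(k) = mex{ G(k - s) : s in S, s <= k }. We compute iteratively: G(0) = 0.
G(1) = mex({0}) = 1
G(2) = mex({0, 1}) = 2
G(3) = mex({0, 1, 2}) = 3
G(4) = mex({0, 1, 2, 3}) = 4
G(5) = mex({0, 1, 2, 3, 4}) = 5
G(6) = mex({0, 1, 2, 3, 4, 5}) = 6
G(7) = mex({1, 2, 3, 4, 5, 6}) = 0
G(8) = mex({0, 2, 3, 4, 5, 6}) = 1
G(9) = mex({0, 1, 3, 4, 5, 6}) = 2
G(10) = mex({0, 1, 2, 4, 5, 6}) = 3
G(11) = mex({0, 1, 2, 3, 5, 6}) = 4
G(12) = mex({0, 1, 2, 3, 4, 6}) = 5
G(13) = mex({0, 1, 2, 3, 4, 5}) = 6
G(14) = mex({1, 2, 3, 4, 5, 6}) = 0
G(15) = mex({0, 2, 3, 4, 5, 6}) = 1
Observe that G(7)..G(15) = 0, 1, 2, 3, 4, 5, 6, 0, 1 repeats G(0)..G(8) = 0, 1, 2, 3, 4, 5, 6, 0, 1.
For k >= max(S) = 9, G(k) is determined by the previous 9 values G(k-9)..G(k-1); a window of 9 consecutive values has recurred shifted by 7, so by induction G(k + 7) = G(k) for all k >= 0: the sequence is periodic from the start with period 7.
One period: G(0..6) = 0, 1, 2, 3, 4, 5, 6.
29 mod 7 = 1, so G(29) = G(1) = 1.

1


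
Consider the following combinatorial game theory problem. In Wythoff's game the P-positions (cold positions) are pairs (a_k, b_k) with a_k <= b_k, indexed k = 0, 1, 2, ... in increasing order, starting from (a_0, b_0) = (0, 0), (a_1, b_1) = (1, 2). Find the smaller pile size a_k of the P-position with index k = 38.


By Wythoff's theorem, a_k = floor(k * phi) and b_k = floor(k * phi^2) = a_k + k, where phi = (1 + sqrt(5))/2 is the golden ratio.
phi = (1 + sqrt(5))/2 = 1.618034
k = 38
k * phi = 38 * 1.618034 = 61.485292
a_38 = floor(k * phi) = 61

61


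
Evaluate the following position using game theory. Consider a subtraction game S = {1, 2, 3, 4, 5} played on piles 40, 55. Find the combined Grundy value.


Subtraction set: {1, 2, 3, 4, 5}
For this subtraction set, G(n) = n mod 6 (period = max + 1 = 6).
Pile 1 (size 40): G(40) = 40 mod 6 = 4
Pile 2 (size 55): G(55) = 55 mod 6 = 1
Total Grundy value = XOR of all: 4 XOR 1 = 5

5


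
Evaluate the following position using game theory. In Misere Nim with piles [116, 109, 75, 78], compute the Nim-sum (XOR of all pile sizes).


We need the XOR (exclusive or) of all pile sizes.
After XOR-ing pile 1 (size 116): 0 XOR 116 = 116
After XOR-ing pile 2 (size 109): 116 XOR 109 = 25
After XOR-ing pile 3 (size 75): 25 XOR 75 = 82
After XOR-ing pile 4 (size 78): 82 XOR 78 = 28
The Nim-value of this position is 28.

28


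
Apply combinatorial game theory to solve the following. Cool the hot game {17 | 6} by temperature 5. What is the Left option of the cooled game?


Original game: {17 | 6} (a switch {a | b} with a > b).
Cooling by t (for t below the temperature (a - b)/2 = 11/2) taxes each move by t: {a | b} cooled by t is {a - t | b + t}.
Cooling amount: t = 5
Cooled Left option: 17 - 5 = 12
Cooled Right option: 6 + 5 = 11
Cooled game: {12 | 11}
Left option = 12

12


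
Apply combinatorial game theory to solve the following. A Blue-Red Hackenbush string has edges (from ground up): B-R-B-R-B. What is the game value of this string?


Edges (from ground): B-R-B-R-B
By Berlekamp's sign-expansion rule, a Blue-Red Hackenbush stalk has the value of the surreal number whose sign sequence is the edge sequence with B -> + and R -> -.
Sign sequence: +-+-+
Trace the sign expansion in the surreal number tree, starting from 0:
Edge 1: B (sign +) -> bounds (0, +inf), value = 1
Edge 2: R (sign -) -> bounds (0, 1), value = 1/2
Edge 3: B (sign +) -> bounds (1/2, 1), value = 3/4
Edge 4: R (sign -) -> bounds (1/2, 3/4), value = 5/8
Edge 5: B (sign +) -> bounds (5/8, 3/4), value = 11/16
Game value = 11/16

11/16


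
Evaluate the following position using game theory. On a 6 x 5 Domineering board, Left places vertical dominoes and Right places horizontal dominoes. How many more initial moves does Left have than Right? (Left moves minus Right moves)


Board is 6 x 5 (rows x cols).
Left (vertical) placements: (rows-1) * cols = 5 * 5 = 25
Right (horizontal) placements: rows * (cols-1) = 6 * 4 = 24
Advantage = Left - Right = 25 - 24 = 1

1


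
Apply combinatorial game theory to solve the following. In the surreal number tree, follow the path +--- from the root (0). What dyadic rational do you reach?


Sign expansion: +---
Rule: track bounds (lo, hi), initially (-inf, +inf). On '+', the current value becomes lo and we move to the simplest number in (value, hi): value + 1 if hi = +inf, otherwise the midpoint (value + hi)/2. On '-', the current value becomes hi and we move to value - 1 if lo = -inf, otherwise the midpoint (lo + value)/2.
Start at 0.
Step 1: sign = +, move right. Bounds: (0, +inf). Value = 1
Step 2: sign = -, move left. Bounds: (0, 1). Value = 1/2
Step 3: sign = -, move left. Bounds: (0, 1/2). Value = 1/4
Step 4: sign = -, move left. Bounds: (0, 1/4). Value = 1/8
The surreal number with sign expansion +--- is 1/8.

1/8


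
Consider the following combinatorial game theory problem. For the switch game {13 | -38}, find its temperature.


The game is {13 | -38}, a switch {a | b} with numbers a > b.
Cooling {a | b} by t gives {a - t | b + t}, which stops being hot when a - t = b + t, i.e. at t = (a - b)/2. So the temperature of a switch is (a - b)/2.
Temperature = (Left option - Right option) / 2
= (13 - (-38)) / 2
= 51 / 2
= 51/2

51/2


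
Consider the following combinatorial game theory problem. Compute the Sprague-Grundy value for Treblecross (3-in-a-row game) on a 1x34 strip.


Treblecross: place X on empty cells; 3-in-a-row wins.
Playing within two cells of an existing X lets the opponent win at once, so sensible play treats the cells i-2..i+2 around each X as dead. The player left with no safe cell loses, so this is a normal-play take-away game on strips of safe cells.
Placing X at cell i (0-indexed) of a strip of k safe cells leaves independent strips of sizes max(0, i-2) and max(0, k-i-3). Hence G(k) = mex{ G(max(0,i-2)) XOR G(max(0,k-i-3)) : 0 <= i < k }, with G(0) = 0.
G(1): splits (0,0):0^0=0 -> mex({0}) = 1
G(2): splits (0,0):0^0=0 -> mex({0}) = 1
G(3): splits (0,0):0^0=0 -> mex({0}) = 1
G(4): splits (0,1):0^1=1 (0,0):0^0=0 -> mex({0, 1}) = 2
G(5): splits (0,2):0^1=1 (0,1):0^1=1 (0,0):0^0=0 -> mex({0, 1}) = 2
G(6) = mex({1}) = 0
G(7) = mex({0, 1, 2}) = 3
G(8) = mex({0, 1, 2}) = 3
G(9) = mex({0, 2}) = 1
G(10) = mex({0, 2, 3}) = 1
G(11) = mex({0, 3}) = 1
G(12) = mex({1, 3}) = 0
G(13) = mex({0, 1, 2, 3}) = 4
G(14) = mex({0, 1, 2}) = 3
G(15) = mex({0, 1, 2}) = 3
G(16) = mex({0, 1, 2, 4}) = 3
G(17) = mex({0, 1, 3, 4}) = 2
G(18) = mex({0, 1, 3, 4}) = 2
G(19) = mex({0, 1, 3, 5}) = 2
G(20) = mex({0, 1, 2, 3, 5}) = 4
G(21) = mex({0, 1, 2, 3, 5}) = 4
G(22) = mex({1, 2, 6}) = 0
G(23) = mex({0, 1, 2, 3, 4, 6}) = 5
G(24) = mex({0, 1, 2, 3, 4}) = 5
G(25) = mex({0, 1, 3, 4, 7}) = 2
G(26) = mex({0, 1, 3, 4, 5, 7}) = 2
G(27) = mex({0, 1, 3, 5}) = 2
G(28) = mex({0, 1, 2, 5}) = 3
G(29) = mex({0, 1, 2, 4, 5, 6}) = 3
G(30) = mex({1, 2, 4, 6}) = 0
G(31) = mex({0, 1, 2, 3, 4, 6}) = 5
G(32) = mex({1, 2, 3, 4, 7}) = 0
G(33) = mex({0, 3, 7}) = 1
G(34) = mex({0, 2, 3, 5, 7}) = 1
Therefore G(34) = 1.

1


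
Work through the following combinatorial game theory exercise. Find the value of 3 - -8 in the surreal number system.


x = 3, y = -8
x - y = 3 - -8 = 11

11


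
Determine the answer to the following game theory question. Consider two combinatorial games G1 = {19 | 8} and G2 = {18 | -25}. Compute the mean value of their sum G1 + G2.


G1 = {19 | 8}, G2 = {18 | -25}
Each is a switch {a | b} with numbers a > b; its mean value is (a + b)/2, and mean value is additive over game sums: m(G1 + G2) = m(G1) + m(G2).
Mean of G1 = (19 + (8))/2 = 27/2 = 27/2
Mean of G2 = (18 + (-25))/2 = -7/2 = -7/2
Mean of G1 + G2 = 27/2 + -7/2 = 10

10


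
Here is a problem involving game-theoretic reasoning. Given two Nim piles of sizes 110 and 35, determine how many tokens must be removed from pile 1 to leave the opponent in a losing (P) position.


Piles: 110 and 35
Current XOR: 110 XOR 35 = 77 (non-zero, so this is an N-position).
To make the XOR zero, we need to find a move that balances the piles.
For pile 1 (size 110): target = 110 XOR 77 = 35
We reduce pile 1 from 110 to 35.
Tokens removed: 110 - 35 = 75
Verification: 35 XOR 35 = 0

75


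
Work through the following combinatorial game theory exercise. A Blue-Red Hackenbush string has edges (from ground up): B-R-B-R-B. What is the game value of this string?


Edges (from ground): B-R-B-R-B
By Berlekamp's sign-expansion rule, a Blue-Red Hackenbush stalk has the value of the surreal number whose sign sequence is the edge sequence with B -> + and R -> -.
Sign sequence: +-+-+
Trace the sign expansion in the surreal number tree, starting from 0:
Edge 1: B (sign +) -> bounds (0, +inf), value = 1
Edge 2: R (sign -) -> bounds (0, 1), value = 1/2
Edge 3: B (sign +) -> bounds (1/2, 1), value = 3/4
Edge 4: R (sign -) -> bounds (1/2, 3/4), value = 5/8
Edge 5: B (sign +) -> bounds (5/8, 3/4), value = 11/16
Game value = 11/16

11/16


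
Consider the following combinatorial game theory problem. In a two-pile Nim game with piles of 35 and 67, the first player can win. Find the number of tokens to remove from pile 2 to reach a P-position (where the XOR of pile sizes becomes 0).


Piles: 35 and 67
Current XOR: 35 XOR 67 = 96 (non-zero, so this is an N-position).
To make the XOR zero, we need to find a move that balances the piles.
For pile 2 (size 67): target = 67 XOR 96 = 35
We reduce pile 2 from 67 to 35.
Tokens removed: 67 - 35 = 32
Verification: 35 XOR 35 = 0

32


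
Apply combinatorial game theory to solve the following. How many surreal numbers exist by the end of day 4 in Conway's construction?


Day 0: {|} = 0 is born. Count = 1.
Day n: the number of surreal numbers born by day n is 2^(n+1) - 1.
By day 0: 2^1 - 1 = 1
By day 1: 2^2 - 1 = 3
By day 2: 2^3 - 1 = 7
By day 3: 2^4 - 1 = 15
By day 4: 2^5 - 1 = 31
By day 4: 31 surreal numbers.

31


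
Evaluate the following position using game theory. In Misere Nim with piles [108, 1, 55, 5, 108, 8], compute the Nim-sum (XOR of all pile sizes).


We need the XOR (exclusive or) of all pile sizes.
After XOR-ing pile 1 (size 108): 0 XOR 108 = 108
After XOR-ing pile 2 (size 1): 108 XOR 1 = 109
After XOR-ing pile 3 (size 55): 109 XOR 55 = 90
After XOR-ing pile 4 (size 5): 90 XOR 5 = 95
After XOR-ing pile 5 (size 108): 95 XOR 108 = 51
After XOR-ing pile 6 (size 8): 51 XOR 8 = 59
The Nim-value of this position is 59.

59


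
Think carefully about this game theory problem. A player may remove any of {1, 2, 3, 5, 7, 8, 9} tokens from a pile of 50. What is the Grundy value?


The subtraction set is S = {1, 2, 3, 5, 7, 8, 9}.
G(k) = mex{ G(k - s) : s in S, s <= k }. We compute iteratively: G(0) = 0.
G(1) = mex({0}) = 1
G(2) = mex({0, 1}) = 2
G(3) = mex({0, 1, 2}) = 3
G(4) = mex({1, 2, 3}) = 0
G(5) = mex({0, 2, 3}) = 1
G(6) = mex({0, 1, 3}) = 2
G(7) = mex({0, 1, 2}) = 3
G(8) = mex({0, 1, 2, 3}) = 4
G(9) = mex({0, 1, 2, 3, 4}) = 5
G(10) = mex({1, 2, 3, 4, 5}) = 0
G(11) = mex({0, 2, 3, 4, 5}) = 1
G(12) = mex({0, 1, 3, 5}) = 2
G(13) = mex({0, 1, 2, 4}) = 3
G(14) = mex({1, 2, 3, 5}) = 0
G(15) = mex({0, 2, 3, 4}) = 1
G(16) = mex({0, 1, 3, 4, 5}) = 2
G(17) = mex({0, 1, 2, 4, 5}) = 3
G(18) = mex({0, 1, 2, 3, 5}) = 4
Observe that G(10)..G(18) = 0, 1, 2, 3, 0, 1, 2, 3, 4 repeats G(0)..G(8) = 0, 1, 2, 3, 0, 1, 2, 3, 4.
For k >= max(S) = 9, G(k) is determined by the previous 9 values G(k-9)..G(k-1); a window of 9 consecutive values has recurred shifted by 10, so by induction G(k + 10) = G(k) for all k >= 0: the sequence is periodic from the start with period 10.
One period: G(0..9) = 0, 1, 2, 3, 0, 1, 2, 3, 4, 5.
50 mod 10 = 0, so G(50) = G(0) = 0.

0


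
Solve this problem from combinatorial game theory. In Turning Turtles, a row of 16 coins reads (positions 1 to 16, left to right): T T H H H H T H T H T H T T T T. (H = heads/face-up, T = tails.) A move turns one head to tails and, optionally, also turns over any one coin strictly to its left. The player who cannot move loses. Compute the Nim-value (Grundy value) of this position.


Coins: T T H H H H T H T H T H T T T T
Key fact: a single head at position k behaves exactly like a Nim heap of size k (turning it to T and optionally flipping a coin at j < k corresponds to moving the heap from k to j, or to 0), and heads combine as a disjunctive sum (two heads at the same place would cancel, matching j XOR j = 0). So the Nim-value is the XOR of the 1-indexed positions of the heads.
Face-up positions (1-indexed): [3, 4, 5, 6, 8, 10, 12]
XOR 0 with 3: 0 XOR 3 = 3
XOR 3 with 4: 3 XOR 4 = 7
XOR 7 with 5: 7 XOR 5 = 2
XOR 2 with 6: 2 XOR 6 = 4
XOR 4 with 8: 4 XOR 8 = 12
XOR 12 with 10: 12 XOR 10 = 6
XOR 6 with 12: 6 XOR 12 = 10
Nim-value = 10

10


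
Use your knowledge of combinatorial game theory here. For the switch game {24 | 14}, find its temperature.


The game is {24 | 14}, a switch {a | b} with numbers a > b.
Cooling {a | b} by t gives {a - t | b + t}, which stops being hot when a - t = b + t, i.e. at t = (a - b)/2. So the temperature of a switch is (a - b)/2.
Temperature = (Left option - Right option) / 2
= (24 - (14)) / 2
= 10 / 2
= 5

5


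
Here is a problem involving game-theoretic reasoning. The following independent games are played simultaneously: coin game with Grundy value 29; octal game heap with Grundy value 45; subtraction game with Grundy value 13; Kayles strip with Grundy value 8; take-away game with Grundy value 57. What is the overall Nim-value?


By the Sprague-Grundy theorem, the Grundy value of a sum of games is the XOR of individual Grundy values.
coin game: Grundy value = 29. Running XOR: 0 XOR 29 = 29
octal game heap: Grundy value = 45. Running XOR: 29 XOR 45 = 48
subtraction game: Grundy value = 13. Running XOR: 48 XOR 13 = 61
Kayles strip: Grundy value = 8. Running XOR: 61 XOR 8 = 53
take-away game: Grundy value = 57. Running XOR: 53 XOR 57 = 12
The combined Grundy value is 12.

12


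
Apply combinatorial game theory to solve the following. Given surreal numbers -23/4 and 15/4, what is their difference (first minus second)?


x = -23/4, y = 15/4
Converting to common denominator: 4
x = -23/4, y = 15/4
x - y = -23/4 - 15/4 = -19/2

-19/2


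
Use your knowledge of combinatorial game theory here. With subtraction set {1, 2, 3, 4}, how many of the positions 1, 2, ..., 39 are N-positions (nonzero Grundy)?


Subtraction set S = {1, 2, 3, 4}, so G(n) = n mod 5.
G(n) = 0 when n is a multiple of 5.
Multiples of 5 in [1, 39]: 7
N-positions (nonzero Grundy) = 39 - 7 = 32

32


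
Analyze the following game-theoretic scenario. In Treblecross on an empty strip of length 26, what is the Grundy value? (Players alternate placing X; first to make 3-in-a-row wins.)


Treblecross: place X on empty cells; 3-in-a-row wins.
Playing within two cells of an existing X lets the opponent win at once, so sensible play treats the cells i-2..i+2 around each X as dead. The player left with no safe cell loses, so this is a normal-play take-away game on strips of safe cells.
Placing X at cell i (0-indexed) of a strip of k safe cells leaves independent strips of sizes max(0, i-2) and max(0, k-i-3). Hence G(k) = mex{ G(max(0,i-2)) XOR G(max(0,k-i-3)) : 0 <= i < k }, with G(0) = 0.
G(1): splits (0,0):0^0=0 -> mex({0}) = 1
G(2): splits (0,0):0^0=0 -> mex({0}) = 1
G(3): splits (0,0):0^0=0 -> mex({0}) = 1
G(4): splits (0,1):0^1=1 (0,0):0^0=0 -> mex({0, 1}) = 2
G(5): splits (0,2):0^1=1 (0,1):0^1=1 (0,0):0^0=0 -> mex({0, 1}) = 2
G(6) = mex({1}) = 0
G(7) = mex({0, 1, 2}) = 3
G(8) = mex({0, 1, 2}) = 3
G(9) = mex({0, 2}) = 1
G(10) = mex({0, 2, 3}) = 1
G(11) = mex({0, 3}) = 1
G(12) = mex({1, 3}) = 0
G(13) = mex({0, 1, 2, 3}) = 4
G(14) = mex({0, 1, 2}) = 3
G(15) = mex({0, 1, 2}) = 3
G(16) = mex({0, 1, 2, 4}) = 3
G(17) = mex({0, 1, 3, 4}) = 2
G(18) = mex({0, 1, 3, 4}) = 2
G(19) = mex({0, 1, 3, 5}) = 2
G(20) = mex({0, 1, 2, 3, 5}) = 4
G(21) = mex({0, 1, 2, 3, 5}) = 4
G(22) = mex({1, 2, 6}) = 0
G(23) = mex({0, 1, 2, 3, 4, 6}) = 5
G(24) = mex({0, 1, 2, 3, 4}) = 5
G(25) = mex({0, 1, 3, 4, 7}) = 2
G(26) = mex({0, 1, 3, 4, 5, 7}) = 2
Therefore G(26) = 2.

2


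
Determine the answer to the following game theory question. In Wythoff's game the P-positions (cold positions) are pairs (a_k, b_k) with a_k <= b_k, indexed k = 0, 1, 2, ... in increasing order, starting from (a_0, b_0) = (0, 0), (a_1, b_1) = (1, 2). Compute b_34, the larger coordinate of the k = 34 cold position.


By Wythoff's theorem, a_k = floor(k * phi) and b_k = floor(k * phi^2) = a_k + k, where phi = (1 + sqrt(5))/2 is the golden ratio.
phi = (1 + sqrt(5))/2 = 1.618034
phi^2 = phi + 1 = 2.618034
k = 34
k * phi^2 = 34 * 2.618034 = 89.013156
b_34 = floor(k * phi^2) = 89 (check: a_34 + k = 55 + 34 = 89)

89
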